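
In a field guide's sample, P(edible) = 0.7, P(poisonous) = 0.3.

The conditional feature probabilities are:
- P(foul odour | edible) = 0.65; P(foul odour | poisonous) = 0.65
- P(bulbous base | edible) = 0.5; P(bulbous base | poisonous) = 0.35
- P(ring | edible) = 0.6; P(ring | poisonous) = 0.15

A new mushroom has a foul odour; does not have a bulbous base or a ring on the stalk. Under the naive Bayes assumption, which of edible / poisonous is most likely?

poisonous

edible: 0.7 × 0.65 × (1−0.5) × (1−0.6) = 0.091
poisonous: 0.3 × 0.65 × (1−0.35) × (1−0.15) = 0.1077375
Highest score → poisonous.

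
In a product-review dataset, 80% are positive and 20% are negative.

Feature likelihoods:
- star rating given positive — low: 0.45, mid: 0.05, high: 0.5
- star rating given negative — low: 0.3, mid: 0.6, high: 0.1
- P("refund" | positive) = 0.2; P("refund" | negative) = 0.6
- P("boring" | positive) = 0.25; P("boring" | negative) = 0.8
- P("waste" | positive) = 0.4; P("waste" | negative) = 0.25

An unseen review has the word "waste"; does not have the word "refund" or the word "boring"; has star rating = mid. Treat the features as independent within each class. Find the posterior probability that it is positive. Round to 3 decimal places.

positive: 0.8 × 0.05 × (1−0.2) × (1−0.25) × 0.4 = 0.0096
negative: 0.2 × 0.6 × (1−0.6) × (1−0.8) × 0.25 = 0.0024
P(positive | x) = 0.0096 / 0.012 ≈ 0.800

0.800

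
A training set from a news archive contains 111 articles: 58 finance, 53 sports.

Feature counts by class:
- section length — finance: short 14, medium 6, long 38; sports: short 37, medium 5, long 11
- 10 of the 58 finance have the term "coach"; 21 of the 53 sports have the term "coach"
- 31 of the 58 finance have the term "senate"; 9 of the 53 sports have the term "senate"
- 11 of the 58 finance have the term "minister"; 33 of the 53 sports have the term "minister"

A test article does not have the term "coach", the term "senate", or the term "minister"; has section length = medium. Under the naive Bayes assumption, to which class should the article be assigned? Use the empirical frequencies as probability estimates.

finance: (58/111) × (6/58) × (48/58) × (27/58) × (47/58) ≈ 0.0168751
sports: (53/111) × (5/53) × (32/53) × (44/53) × (20/53) ≈ 0.00852024
Highest score → finance.

finance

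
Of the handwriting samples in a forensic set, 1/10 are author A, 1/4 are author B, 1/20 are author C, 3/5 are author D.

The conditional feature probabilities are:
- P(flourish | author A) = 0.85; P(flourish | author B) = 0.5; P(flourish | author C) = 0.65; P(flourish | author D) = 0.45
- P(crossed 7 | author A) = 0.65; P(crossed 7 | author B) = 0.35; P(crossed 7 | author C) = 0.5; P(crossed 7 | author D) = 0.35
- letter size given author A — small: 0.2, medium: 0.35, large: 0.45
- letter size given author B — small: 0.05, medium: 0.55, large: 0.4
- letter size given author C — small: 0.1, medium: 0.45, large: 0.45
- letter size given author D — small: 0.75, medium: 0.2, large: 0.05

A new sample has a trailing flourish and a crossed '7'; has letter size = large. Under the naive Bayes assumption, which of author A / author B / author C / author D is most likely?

author A

author A: 0.1 × 0.85 × 0.65 × 0.45 = 0.0248625
author B: 0.25 × 0.5 × 0.35 × 0.4 = 0.0175
author C: 0.05 × 0.65 × 0.5 × 0.45 = 0.0073125
author D: 0.6 × 0.45 × 0.35 × 0.05 = 0.004725
Highest score → author A.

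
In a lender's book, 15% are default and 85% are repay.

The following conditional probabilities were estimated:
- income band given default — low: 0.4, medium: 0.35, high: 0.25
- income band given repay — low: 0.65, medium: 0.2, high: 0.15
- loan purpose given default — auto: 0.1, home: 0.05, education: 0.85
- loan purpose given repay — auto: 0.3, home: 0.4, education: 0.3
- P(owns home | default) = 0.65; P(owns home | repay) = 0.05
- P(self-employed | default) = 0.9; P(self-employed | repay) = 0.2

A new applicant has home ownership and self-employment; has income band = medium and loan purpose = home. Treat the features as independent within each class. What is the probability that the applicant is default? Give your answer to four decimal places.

default: 0.15 × 0.35 × 0.05 × 0.65 × 0.9 = 0.001535625
repay: 0.85 × 0.2 × 0.4 × 0.05 × 0.2 = 0.00068
P(default | x) = 0.001535625 / 0.002215625 ≈ 0.6931

0.6931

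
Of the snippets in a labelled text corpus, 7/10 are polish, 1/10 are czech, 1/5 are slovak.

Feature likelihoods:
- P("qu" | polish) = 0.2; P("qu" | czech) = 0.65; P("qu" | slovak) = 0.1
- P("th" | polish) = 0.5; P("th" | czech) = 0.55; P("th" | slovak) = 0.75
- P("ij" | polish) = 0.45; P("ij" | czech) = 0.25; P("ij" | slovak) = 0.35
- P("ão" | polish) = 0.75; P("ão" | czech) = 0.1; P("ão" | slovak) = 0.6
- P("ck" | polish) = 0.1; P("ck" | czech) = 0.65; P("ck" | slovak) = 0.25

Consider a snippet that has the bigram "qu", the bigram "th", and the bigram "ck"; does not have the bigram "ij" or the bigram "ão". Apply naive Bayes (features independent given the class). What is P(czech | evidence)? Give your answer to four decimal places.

polish: 0.7 × 0.2 × 0.5 × (1−0.45) × (1−0.75) × 0.1 = 0.0009625
czech: 0.1 × 0.65 × 0.55 × (1−0.25) × (1−0.1) × 0.65 = 0.0156853125
slovak: 0.2 × 0.1 × 0.75 × (1−0.35) × (1−0.6) × 0.25 = 0.000975
P(czech | x) = 0.0156853125 / 0.0176228125 ≈ 0.8901

0.8901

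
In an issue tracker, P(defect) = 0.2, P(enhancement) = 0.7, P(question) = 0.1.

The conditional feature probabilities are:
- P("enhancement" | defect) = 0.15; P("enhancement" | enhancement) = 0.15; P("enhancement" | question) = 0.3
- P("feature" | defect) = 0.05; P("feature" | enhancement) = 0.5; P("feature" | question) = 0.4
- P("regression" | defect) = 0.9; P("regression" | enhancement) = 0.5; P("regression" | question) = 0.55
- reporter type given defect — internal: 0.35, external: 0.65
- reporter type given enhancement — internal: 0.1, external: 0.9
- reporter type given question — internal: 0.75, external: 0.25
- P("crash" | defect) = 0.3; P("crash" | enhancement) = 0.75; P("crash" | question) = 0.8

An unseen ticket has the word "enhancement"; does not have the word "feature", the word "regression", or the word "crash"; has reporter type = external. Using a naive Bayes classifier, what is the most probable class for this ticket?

enhancement

defect: 0.2 × 0.15 × (1−0.05) × (1−0.9) × 0.65 × (1−0.3) = 0.00129675
enhancement: 0.7 × 0.15 × (1−0.5) × (1−0.5) × 0.9 × (1−0.75) = 0.00590625
question: 0.1 × 0.3 × (1−0.4) × (1−0.55) × 0.25 × (1−0.8) = 0.000405
Highest score → enhancement.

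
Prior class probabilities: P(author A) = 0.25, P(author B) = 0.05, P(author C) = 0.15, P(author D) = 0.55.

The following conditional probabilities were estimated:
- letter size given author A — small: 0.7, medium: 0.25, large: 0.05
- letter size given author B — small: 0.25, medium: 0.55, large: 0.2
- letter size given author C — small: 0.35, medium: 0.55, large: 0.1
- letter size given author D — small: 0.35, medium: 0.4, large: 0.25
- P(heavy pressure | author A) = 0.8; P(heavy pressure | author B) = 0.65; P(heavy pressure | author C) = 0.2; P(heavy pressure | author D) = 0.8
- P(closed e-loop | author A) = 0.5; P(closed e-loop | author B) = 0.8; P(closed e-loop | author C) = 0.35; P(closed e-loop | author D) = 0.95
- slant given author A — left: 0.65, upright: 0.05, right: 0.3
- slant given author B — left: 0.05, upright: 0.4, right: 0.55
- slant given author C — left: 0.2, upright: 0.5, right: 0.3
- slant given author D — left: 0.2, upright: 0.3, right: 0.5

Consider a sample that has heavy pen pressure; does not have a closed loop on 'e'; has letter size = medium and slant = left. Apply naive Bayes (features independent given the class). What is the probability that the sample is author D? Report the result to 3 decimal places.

0.087

author A: 0.25 × 0.25 × 0.8 × (1−0.5) × 0.65 = 0.01625
author B: 0.05 × 0.55 × 0.65 × (1−0.8) × 0.05 = 0.00017875
author C: 0.15 × 0.55 × 0.2 × (1−0.35) × 0.2 = 0.002145
author D: 0.55 × 0.4 × 0.8 × (1−0.95) × 0.2 = 0.00176
P(author D | x) = 0.00176 / 0.02033375 ≈ 0.087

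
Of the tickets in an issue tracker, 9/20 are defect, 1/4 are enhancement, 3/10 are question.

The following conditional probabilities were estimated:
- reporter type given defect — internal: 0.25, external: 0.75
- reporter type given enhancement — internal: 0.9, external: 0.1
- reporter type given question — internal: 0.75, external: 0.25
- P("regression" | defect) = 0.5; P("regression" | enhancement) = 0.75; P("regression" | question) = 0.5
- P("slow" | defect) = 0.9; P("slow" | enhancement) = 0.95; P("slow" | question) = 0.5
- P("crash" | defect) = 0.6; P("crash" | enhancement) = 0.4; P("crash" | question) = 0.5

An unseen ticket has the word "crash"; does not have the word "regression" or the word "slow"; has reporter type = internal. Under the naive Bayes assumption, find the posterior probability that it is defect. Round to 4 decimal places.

defect: 0.45 × 0.25 × (1−0.5) × (1−0.9) × 0.6 = 0.003375
enhancement: 0.25 × 0.9 × (1−0.75) × (1−0.95) × 0.4 = 0.001125
question: 0.3 × 0.75 × (1−0.5) × (1−0.5) × 0.5 = 0.028125
P(defect | x) = 0.003375 / 0.032625 ≈ 0.1034

0.1034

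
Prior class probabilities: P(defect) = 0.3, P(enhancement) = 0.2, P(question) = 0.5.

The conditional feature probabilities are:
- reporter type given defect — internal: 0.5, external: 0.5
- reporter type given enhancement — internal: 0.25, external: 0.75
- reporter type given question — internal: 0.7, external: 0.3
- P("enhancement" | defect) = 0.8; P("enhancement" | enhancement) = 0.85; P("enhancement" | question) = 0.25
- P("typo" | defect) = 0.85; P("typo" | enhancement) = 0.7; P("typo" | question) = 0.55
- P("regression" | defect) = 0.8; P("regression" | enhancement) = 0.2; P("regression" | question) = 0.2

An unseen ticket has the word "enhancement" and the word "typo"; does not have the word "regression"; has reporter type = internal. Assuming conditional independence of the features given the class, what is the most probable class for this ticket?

question

defect: 0.3 × 0.5 × 0.8 × 0.85 × (1−0.8) = 0.0204
enhancement: 0.2 × 0.25 × 0.85 × 0.7 × (1−0.2) = 0.0238
question: 0.5 × 0.7 × 0.25 × 0.55 × (1−0.2) = 0.0385
Highest score → question.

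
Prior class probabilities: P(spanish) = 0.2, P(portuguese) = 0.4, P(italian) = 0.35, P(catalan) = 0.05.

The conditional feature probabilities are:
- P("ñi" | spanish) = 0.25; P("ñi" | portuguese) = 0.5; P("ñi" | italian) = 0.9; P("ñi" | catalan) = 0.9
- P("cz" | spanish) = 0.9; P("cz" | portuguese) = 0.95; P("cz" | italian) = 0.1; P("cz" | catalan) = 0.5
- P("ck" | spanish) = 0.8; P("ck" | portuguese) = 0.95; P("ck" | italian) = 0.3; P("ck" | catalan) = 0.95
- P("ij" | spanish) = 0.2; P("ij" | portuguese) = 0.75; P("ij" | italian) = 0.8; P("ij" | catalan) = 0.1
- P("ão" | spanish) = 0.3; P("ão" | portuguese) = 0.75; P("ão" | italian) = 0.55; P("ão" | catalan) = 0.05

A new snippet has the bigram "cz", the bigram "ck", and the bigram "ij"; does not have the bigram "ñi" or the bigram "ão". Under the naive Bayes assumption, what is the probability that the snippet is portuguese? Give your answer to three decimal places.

spanish: 0.2 × (1−0.25) × 0.9 × 0.8 × 0.2 × (1−0.3) = 0.01512
portuguese: 0.4 × (1−0.5) × 0.95 × 0.95 × 0.75 × (1−0.75) = 0.03384375
italian: 0.35 × (1−0.9) × 0.1 × 0.3 × 0.8 × (1−0.55) = 0.000378
catalan: 0.05 × (1−0.9) × 0.5 × 0.95 × 0.1 × (1−0.05) = 0.000225625
P(portuguese | x) = 0.03384375 / 0.049567375 ≈ 0.683

0.683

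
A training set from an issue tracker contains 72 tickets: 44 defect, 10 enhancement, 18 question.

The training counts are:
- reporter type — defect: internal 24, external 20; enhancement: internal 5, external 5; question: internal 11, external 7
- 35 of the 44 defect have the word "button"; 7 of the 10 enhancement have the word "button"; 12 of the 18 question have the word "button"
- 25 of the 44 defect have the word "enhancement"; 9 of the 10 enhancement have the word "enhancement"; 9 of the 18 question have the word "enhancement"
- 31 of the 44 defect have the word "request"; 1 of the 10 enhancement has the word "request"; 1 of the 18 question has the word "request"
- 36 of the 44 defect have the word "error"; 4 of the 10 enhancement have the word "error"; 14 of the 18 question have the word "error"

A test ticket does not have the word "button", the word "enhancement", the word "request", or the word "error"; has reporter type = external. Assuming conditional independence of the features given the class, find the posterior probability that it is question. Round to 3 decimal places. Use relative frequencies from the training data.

0.582

defect: (44/72) × (20/44) × (9/44) × (19/44) × (13/44) × (8/44) ≈ 0.001318
enhancement: (10/72) × (5/10) × (3/10) × (1/10) × (9/10) × (6/10) = 0.001125
question: (18/72) × (7/18) × (6/18) × (9/18) × (17/18) × (4/18) ≈ 0.00340078
P(question | x) = 0.00340078 / 0.00584378 ≈ 0.582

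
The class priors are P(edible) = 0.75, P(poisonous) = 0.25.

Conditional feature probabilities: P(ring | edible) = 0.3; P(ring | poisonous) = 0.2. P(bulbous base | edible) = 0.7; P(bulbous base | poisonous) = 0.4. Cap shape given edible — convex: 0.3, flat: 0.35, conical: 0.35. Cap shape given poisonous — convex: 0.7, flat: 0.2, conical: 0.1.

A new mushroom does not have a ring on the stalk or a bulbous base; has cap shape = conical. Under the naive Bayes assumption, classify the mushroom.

edible: 0.75 × (1−0.3) × (1−0.7) × 0.35 = 0.055125
poisonous: 0.25 × (1−0.2) × (1−0.4) × 0.1 = 0.012
Highest score → edible.

edible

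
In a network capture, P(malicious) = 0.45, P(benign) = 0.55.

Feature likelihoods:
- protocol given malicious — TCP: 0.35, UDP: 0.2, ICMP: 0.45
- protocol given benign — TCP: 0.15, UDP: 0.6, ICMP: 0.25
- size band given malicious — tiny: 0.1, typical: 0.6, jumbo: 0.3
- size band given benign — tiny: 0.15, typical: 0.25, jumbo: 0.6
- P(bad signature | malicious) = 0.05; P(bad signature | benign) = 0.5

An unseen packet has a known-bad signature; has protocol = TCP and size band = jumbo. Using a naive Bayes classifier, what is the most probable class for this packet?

benign

malicious: 0.45 × 0.35 × 0.3 × 0.05 = 0.0023625
benign: 0.55 × 0.15 × 0.6 × 0.5 = 0.02475
Highest score → benign.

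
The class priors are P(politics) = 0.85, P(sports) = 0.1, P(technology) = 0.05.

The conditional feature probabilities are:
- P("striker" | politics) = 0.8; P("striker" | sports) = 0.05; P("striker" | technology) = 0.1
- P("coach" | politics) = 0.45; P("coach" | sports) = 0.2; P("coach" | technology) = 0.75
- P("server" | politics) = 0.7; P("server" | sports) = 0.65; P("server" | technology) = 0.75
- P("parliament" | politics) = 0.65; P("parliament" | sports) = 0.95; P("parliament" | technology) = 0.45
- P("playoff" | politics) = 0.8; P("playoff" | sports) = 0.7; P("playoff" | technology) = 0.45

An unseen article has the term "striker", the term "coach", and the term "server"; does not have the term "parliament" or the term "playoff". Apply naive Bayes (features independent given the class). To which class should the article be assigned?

politics

politics: 0.85 × 0.8 × 0.45 × 0.7 × (1−0.65) × (1−0.8) = 0.014994
sports: 0.1 × 0.05 × 0.2 × 0.65 × (1−0.95) × (1−0.7) = 0.00000975
technology: 0.05 × 0.1 × 0.75 × 0.75 × (1−0.45) × (1−0.45) = 0.00085078125
Highest score → politics.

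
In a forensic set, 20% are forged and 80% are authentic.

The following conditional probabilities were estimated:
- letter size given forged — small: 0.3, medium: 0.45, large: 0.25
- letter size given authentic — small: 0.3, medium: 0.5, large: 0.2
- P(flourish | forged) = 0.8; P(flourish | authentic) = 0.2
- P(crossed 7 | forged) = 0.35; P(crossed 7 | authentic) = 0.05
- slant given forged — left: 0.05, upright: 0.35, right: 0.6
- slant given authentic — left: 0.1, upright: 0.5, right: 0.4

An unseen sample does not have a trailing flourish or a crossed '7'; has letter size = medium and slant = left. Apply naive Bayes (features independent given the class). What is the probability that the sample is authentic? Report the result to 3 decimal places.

0.981

forged: 0.2 × 0.45 × (1−0.8) × (1−0.35) × 0.05 = 0.000585
authentic: 0.8 × 0.5 × (1−0.2) × (1−0.05) × 0.1 = 0.0304
P(authentic | x) = 0.0304 / 0.030985 ≈ 0.981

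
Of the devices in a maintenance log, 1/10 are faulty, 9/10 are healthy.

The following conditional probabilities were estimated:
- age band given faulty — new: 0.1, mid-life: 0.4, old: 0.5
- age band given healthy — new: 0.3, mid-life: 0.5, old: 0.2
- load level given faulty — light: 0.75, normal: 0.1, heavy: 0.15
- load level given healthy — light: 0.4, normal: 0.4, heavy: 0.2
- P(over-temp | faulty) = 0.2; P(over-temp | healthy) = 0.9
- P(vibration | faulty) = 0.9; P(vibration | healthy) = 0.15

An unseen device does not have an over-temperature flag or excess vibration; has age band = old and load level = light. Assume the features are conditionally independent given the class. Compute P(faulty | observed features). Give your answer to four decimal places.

0.3289

faulty: 0.1 × 0.5 × 0.75 × (1−0.2) × (1−0.9) = 0.003
healthy: 0.9 × 0.2 × 0.4 × (1−0.9) × (1−0.15) = 0.00612
P(faulty | x) = 0.003 / 0.00912 ≈ 0.3289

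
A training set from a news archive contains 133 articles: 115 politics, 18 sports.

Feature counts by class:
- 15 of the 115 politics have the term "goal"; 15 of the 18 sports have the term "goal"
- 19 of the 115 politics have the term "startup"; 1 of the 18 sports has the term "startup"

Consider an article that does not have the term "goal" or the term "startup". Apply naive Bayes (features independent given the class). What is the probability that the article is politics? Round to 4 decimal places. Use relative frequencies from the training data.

0.9672

politics: (115/133) × (100/115) × (96/115) ≈ 0.627656
sports: (18/133) × (3/18) × (17/18) ≈ 0.0213033
P(politics | x) = 0.627656 / 0.6489593 ≈ 0.9672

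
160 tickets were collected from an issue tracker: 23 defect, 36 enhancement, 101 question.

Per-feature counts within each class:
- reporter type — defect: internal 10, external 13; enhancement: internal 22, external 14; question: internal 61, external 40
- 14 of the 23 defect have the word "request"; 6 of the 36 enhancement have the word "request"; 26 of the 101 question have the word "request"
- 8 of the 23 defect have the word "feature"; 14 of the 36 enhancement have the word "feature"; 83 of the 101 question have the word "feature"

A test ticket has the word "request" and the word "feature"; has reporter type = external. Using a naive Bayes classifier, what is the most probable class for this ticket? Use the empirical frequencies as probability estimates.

defect: (23/160) × (13/23) × (14/23) × (8/23) ≈ 0.0172023
enhancement: (36/160) × (14/36) × (6/36) × (14/36) ≈ 0.0056713
question: (101/160) × (40/101) × (26/101) × (83/101) ≈ 0.052887
Highest score → question.

question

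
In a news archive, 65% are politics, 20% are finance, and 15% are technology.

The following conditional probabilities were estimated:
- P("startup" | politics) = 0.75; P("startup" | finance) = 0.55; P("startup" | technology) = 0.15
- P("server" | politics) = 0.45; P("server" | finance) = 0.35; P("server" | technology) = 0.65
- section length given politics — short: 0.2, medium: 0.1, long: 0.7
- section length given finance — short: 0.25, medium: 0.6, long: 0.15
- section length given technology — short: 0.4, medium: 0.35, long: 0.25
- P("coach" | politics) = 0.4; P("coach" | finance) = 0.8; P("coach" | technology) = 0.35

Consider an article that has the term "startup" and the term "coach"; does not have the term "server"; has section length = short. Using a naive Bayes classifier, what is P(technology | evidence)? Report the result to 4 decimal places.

politics: 0.65 × 0.75 × (1−0.45) × 0.2 × 0.4 = 0.02145
finance: 0.2 × 0.55 × (1−0.35) × 0.25 × 0.8 = 0.0143
technology: 0.15 × 0.15 × (1−0.65) × 0.4 × 0.35 = 0.0011025
P(technology | x) = 0.0011025 / 0.0368525 ≈ 0.0299

0.0299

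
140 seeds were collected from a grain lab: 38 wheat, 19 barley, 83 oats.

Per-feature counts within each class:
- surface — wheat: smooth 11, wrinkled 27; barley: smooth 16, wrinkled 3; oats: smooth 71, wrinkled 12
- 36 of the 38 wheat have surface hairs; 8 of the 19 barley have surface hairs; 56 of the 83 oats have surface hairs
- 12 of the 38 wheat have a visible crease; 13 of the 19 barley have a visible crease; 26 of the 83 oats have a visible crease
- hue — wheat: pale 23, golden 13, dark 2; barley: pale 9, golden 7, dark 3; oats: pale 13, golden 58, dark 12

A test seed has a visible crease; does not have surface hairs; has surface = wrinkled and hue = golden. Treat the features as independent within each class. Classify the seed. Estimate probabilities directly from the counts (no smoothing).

oats

wheat: (38/140) × (27/38) × (2/38) × (12/38) × (13/38) ≈ 0.00109658
barley: (19/140) × (3/19) × (11/19) × (13/19) × (7/19) ≈ 0.00312728
oats: (83/140) × (12/83) × (27/83) × (26/83) × (58/83) ≈ 0.00610357
Highest score → oats.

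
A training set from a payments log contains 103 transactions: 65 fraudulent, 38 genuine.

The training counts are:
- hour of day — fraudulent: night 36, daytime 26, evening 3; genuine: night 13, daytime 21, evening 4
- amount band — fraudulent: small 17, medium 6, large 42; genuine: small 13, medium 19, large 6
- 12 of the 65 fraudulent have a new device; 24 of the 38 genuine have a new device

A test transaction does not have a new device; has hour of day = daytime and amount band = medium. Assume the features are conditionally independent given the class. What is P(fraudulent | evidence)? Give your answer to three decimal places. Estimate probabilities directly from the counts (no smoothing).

fraudulent: (65/103) × (26/65) × (6/65) × (53/65) ≈ 0.0189993
genuine: (38/103) × (21/38) × (19/38) × (14/38) ≈ 0.0375575
P(fraudulent | x) = 0.0189993 / 0.0565568 ≈ 0.336

0.336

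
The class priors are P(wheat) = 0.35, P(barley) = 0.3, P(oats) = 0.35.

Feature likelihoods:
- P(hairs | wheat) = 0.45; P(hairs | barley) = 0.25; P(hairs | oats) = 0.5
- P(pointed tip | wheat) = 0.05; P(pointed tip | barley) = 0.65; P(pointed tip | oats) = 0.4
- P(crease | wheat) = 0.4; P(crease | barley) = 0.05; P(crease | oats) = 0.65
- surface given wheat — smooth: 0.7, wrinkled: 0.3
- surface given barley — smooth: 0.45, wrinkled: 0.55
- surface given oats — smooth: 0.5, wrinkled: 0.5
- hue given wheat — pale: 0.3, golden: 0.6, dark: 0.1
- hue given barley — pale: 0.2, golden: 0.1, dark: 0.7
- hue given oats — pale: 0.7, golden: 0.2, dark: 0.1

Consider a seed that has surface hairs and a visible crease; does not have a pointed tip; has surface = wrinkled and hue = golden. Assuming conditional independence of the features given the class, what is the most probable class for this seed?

wheat: 0.35 × 0.45 × (1−0.05) × 0.4 × 0.3 × 0.6 = 0.010773
barley: 0.3 × 0.25 × (1−0.65) × 0.05 × 0.55 × 0.1 = 0.0000721875
oats: 0.35 × 0.5 × (1−0.4) × 0.65 × 0.5 × 0.2 = 0.006825
Highest score → wheat.

wheat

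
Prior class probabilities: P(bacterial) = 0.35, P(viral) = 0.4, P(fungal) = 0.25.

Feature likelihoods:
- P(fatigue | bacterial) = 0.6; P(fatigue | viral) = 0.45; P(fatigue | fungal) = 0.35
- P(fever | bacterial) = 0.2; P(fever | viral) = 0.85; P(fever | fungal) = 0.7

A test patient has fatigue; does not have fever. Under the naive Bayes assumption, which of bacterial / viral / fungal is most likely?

bacterial

bacterial: 0.35 × 0.6 × (1−0.2) = 0.168
viral: 0.4 × 0.45 × (1−0.85) = 0.027
fungal: 0.25 × 0.35 × (1−0.7) = 0.02625
Highest score → bacterial.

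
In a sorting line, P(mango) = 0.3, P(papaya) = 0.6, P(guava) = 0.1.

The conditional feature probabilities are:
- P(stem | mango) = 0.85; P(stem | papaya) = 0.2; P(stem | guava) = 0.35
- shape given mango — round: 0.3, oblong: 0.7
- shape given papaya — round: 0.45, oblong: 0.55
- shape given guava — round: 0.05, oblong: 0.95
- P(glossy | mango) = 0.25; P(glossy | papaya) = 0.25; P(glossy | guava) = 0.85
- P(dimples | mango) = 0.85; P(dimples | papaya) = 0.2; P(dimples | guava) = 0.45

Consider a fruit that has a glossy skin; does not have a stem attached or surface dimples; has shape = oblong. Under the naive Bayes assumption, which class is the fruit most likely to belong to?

mango: 0.3 × (1−0.85) × 0.7 × 0.25 × (1−0.85) = 0.00118125
papaya: 0.6 × (1−0.2) × 0.55 × 0.25 × (1−0.2) = 0.0528
guava: 0.1 × (1−0.35) × 0.95 × 0.85 × (1−0.45) = 0.028868125
Highest score → papaya.

papaya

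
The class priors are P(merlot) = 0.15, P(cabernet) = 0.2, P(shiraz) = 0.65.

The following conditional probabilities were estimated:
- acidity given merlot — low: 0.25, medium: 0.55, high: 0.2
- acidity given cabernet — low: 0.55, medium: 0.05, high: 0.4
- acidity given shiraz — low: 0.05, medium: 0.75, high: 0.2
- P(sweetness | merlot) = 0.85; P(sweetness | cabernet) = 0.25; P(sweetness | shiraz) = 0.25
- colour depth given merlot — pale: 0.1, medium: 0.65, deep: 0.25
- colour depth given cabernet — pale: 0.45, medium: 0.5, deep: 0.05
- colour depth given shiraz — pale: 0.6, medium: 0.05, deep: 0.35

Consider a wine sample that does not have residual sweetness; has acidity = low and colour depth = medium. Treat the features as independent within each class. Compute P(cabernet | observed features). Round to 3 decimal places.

merlot: 0.15 × 0.25 × (1−0.85) × 0.65 = 0.00365625
cabernet: 0.2 × 0.55 × (1−0.25) × 0.5 = 0.04125
shiraz: 0.65 × 0.05 × (1−0.25) × 0.05 = 0.00121875
P(cabernet | x) = 0.04125 / 0.046125 ≈ 0.894

0.894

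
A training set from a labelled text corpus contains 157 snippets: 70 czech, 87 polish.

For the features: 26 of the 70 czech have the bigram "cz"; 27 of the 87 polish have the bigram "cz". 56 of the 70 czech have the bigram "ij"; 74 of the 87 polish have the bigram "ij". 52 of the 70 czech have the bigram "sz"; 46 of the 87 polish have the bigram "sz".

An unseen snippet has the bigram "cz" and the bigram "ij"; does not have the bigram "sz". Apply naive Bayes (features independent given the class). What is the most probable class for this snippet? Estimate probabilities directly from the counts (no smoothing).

polish

czech: (70/157) × (26/70) × (56/70) × (18/70) ≈ 0.0340673
polish: (87/157) × (27/87) × (74/87) × (41/87) ≈ 0.0689352
Highest score → polish.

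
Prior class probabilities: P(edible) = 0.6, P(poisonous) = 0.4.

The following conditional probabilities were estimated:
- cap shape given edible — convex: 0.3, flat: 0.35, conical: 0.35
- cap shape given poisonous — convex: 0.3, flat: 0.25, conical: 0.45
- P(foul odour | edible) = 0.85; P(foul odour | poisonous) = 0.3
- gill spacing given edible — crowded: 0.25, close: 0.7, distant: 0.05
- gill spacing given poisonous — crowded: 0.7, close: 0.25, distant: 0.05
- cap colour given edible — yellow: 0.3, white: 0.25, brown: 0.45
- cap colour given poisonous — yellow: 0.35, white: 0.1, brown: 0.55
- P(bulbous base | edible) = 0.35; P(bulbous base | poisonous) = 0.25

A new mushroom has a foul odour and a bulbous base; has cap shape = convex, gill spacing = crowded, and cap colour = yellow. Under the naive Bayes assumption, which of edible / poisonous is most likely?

edible: 0.6 × 0.3 × 0.85 × 0.25 × 0.3 × 0.35 = 0.00401625
poisonous: 0.4 × 0.3 × 0.3 × 0.7 × 0.35 × 0.25 = 0.002205
Highest score → edible.

edible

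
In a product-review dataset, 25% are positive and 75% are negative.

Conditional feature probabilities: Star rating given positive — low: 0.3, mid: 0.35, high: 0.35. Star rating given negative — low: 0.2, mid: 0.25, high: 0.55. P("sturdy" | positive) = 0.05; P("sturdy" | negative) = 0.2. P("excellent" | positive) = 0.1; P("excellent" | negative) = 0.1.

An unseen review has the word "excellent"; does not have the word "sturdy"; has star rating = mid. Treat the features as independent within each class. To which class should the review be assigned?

positive: 0.25 × 0.35 × (1−0.05) × 0.1 = 0.0083125
negative: 0.75 × 0.25 × (1−0.2) × 0.1 = 0.015
Highest score → negative.

negative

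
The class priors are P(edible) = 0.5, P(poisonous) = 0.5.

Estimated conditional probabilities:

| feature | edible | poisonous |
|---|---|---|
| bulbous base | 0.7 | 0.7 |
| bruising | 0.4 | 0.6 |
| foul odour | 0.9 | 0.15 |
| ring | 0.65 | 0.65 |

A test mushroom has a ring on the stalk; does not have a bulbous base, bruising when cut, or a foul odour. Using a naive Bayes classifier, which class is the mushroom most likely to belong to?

poisonous

edible: 0.5 × (1−0.7) × (1−0.4) × (1−0.9) × 0.65 = 0.00585
poisonous: 0.5 × (1−0.7) × (1−0.6) × (1−0.15) × 0.65 = 0.03315
Highest score → poisonous.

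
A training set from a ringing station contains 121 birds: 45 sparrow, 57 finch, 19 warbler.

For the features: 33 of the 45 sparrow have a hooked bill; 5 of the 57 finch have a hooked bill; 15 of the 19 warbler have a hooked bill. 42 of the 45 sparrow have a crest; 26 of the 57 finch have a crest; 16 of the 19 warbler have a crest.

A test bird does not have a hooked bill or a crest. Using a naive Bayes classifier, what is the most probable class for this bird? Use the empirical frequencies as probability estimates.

finch

sparrow: (45/121) × (12/45) × (3/45) ≈ 0.00661157
finch: (57/121) × (52/57) × (31/57) ≈ 0.233725
warbler: (19/121) × (4/19) × (3/19) ≈ 0.00521966
Highest score → finch.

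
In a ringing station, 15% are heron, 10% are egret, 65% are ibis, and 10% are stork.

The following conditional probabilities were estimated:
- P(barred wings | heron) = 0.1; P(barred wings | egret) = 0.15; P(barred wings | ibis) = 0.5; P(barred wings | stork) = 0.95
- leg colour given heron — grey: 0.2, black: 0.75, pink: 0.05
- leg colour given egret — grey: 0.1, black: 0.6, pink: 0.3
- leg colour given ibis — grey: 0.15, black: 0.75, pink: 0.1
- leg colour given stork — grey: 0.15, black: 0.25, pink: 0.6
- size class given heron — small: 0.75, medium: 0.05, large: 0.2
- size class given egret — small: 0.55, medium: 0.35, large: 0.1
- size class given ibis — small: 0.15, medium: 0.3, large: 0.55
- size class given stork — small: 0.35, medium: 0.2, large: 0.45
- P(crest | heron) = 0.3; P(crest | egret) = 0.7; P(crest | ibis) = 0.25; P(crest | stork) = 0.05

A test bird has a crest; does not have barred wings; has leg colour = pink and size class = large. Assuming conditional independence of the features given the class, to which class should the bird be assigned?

ibis

heron: 0.15 × (1−0.1) × 0.05 × 0.2 × 0.3 = 0.000405
egret: 0.1 × (1−0.15) × 0.3 × 0.1 × 0.7 = 0.001785
ibis: 0.65 × (1−0.5) × 0.1 × 0.55 × 0.25 = 0.00446875
stork: 0.1 × (1−0.95) × 0.6 × 0.45 × 0.05 = 0.0000675
Highest score → ibis.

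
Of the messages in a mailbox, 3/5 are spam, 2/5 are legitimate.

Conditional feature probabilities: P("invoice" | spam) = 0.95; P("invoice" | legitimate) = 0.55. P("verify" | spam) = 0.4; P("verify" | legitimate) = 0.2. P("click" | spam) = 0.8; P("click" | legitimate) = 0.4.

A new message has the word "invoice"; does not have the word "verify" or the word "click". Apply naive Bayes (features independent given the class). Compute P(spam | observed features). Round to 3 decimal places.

spam: 0.6 × 0.95 × (1−0.4) × (1−0.8) = 0.0684
legitimate: 0.4 × 0.55 × (1−0.2) × (1−0.4) = 0.1056
P(spam | x) = 0.0684 / 0.174 ≈ 0.393

0.393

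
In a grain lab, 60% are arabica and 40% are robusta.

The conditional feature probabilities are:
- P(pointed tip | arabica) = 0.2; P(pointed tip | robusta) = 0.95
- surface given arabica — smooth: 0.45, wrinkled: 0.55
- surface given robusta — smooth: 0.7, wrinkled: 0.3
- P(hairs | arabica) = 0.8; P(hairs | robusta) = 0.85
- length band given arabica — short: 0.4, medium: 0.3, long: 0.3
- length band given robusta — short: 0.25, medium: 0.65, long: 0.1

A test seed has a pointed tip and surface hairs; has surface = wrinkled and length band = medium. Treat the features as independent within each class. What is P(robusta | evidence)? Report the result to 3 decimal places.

0.799

arabica: 0.6 × 0.2 × 0.55 × 0.8 × 0.3 = 0.01584
robusta: 0.4 × 0.95 × 0.3 × 0.85 × 0.65 = 0.062985
P(robusta | x) = 0.062985 / 0.078825 ≈ 0.799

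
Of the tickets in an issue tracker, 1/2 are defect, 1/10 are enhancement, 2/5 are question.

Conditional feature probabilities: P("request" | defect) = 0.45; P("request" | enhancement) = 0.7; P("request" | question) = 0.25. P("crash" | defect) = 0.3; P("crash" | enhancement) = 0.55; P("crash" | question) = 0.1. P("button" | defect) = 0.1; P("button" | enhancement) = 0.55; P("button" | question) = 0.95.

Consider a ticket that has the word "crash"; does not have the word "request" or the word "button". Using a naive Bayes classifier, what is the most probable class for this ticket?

defect

defect: 0.5 × (1−0.45) × 0.3 × (1−0.1) = 0.07425
enhancement: 0.1 × (1−0.7) × 0.55 × (1−0.55) = 0.007425
question: 0.4 × (1−0.25) × 0.1 × (1−0.95) = 0.0015
Highest score → defect.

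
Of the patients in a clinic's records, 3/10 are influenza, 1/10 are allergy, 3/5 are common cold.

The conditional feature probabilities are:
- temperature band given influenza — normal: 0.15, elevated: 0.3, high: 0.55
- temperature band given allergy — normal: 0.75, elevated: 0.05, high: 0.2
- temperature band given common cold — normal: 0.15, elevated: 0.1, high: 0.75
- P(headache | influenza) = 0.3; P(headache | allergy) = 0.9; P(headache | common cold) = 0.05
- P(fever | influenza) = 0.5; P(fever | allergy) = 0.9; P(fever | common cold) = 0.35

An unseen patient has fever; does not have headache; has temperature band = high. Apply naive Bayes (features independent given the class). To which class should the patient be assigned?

common cold

influenza: 0.3 × 0.55 × (1−0.3) × 0.5 = 0.05775
allergy: 0.1 × 0.2 × (1−0.9) × 0.9 = 0.0018
common cold: 0.6 × 0.75 × (1−0.05) × 0.35 = 0.149625
Highest score → common cold.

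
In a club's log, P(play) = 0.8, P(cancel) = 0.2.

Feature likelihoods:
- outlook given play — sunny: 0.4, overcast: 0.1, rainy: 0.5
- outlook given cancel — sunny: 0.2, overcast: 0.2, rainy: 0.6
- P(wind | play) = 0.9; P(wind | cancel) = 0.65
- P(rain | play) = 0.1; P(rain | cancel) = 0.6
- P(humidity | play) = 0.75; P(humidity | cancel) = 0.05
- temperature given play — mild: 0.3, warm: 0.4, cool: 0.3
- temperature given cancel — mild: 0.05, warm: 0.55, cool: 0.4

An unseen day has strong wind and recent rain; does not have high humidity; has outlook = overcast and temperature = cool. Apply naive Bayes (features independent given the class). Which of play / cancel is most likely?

play: 0.8 × 0.1 × 0.9 × 0.1 × (1−0.75) × 0.3 = 0.00054
cancel: 0.2 × 0.2 × 0.65 × 0.6 × (1−0.05) × 0.4 = 0.005928
Highest score → cancel.

cancel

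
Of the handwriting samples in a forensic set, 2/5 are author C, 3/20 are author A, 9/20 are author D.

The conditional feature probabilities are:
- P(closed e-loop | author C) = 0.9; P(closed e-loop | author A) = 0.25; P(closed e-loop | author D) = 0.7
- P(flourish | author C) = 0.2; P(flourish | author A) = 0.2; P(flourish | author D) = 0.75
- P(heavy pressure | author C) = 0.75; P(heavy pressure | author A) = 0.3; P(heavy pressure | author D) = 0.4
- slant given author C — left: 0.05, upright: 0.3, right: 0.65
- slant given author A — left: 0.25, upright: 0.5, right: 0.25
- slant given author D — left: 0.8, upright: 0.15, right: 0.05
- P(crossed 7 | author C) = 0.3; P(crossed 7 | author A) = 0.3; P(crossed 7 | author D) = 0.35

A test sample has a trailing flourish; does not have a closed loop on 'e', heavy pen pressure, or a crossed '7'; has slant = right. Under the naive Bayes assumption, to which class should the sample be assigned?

author A

author C: 0.4 × (1−0.9) × 0.2 × (1−0.75) × 0.65 × (1−0.3) = 0.00091
author A: 0.15 × (1−0.25) × 0.2 × (1−0.3) × 0.25 × (1−0.3) = 0.00275625
author D: 0.45 × (1−0.7) × 0.75 × (1−0.4) × 0.05 × (1−0.35) = 0.001974375
Highest score → author A.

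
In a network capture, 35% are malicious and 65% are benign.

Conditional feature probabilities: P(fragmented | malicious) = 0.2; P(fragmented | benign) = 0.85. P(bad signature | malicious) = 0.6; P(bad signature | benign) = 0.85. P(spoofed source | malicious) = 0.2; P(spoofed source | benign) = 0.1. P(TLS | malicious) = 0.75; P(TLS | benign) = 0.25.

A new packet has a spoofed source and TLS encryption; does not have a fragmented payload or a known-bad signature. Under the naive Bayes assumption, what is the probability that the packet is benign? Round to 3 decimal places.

0.021

malicious: 0.35 × (1−0.2) × (1−0.6) × 0.2 × 0.75 = 0.0168
benign: 0.65 × (1−0.85) × (1−0.85) × 0.1 × 0.25 = 0.000365625
P(benign | x) = 0.000365625 / 0.017165625 ≈ 0.021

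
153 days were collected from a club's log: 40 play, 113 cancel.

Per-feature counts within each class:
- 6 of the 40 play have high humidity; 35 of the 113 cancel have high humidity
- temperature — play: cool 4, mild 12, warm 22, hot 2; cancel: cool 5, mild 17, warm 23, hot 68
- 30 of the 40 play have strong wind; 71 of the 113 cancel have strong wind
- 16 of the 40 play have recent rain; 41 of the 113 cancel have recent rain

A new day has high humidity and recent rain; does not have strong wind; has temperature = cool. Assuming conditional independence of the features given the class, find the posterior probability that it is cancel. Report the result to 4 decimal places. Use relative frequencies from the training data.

0.7768

play: (40/153) × (6/40) × (4/40) × (10/40) × (16/40) ≈ 0.000392157
cancel: (113/153) × (35/113) × (5/113) × (42/113) × (41/113) ≈ 0.00136504
P(cancel | x) = 0.00136504 / 0.001757197 ≈ 0.7768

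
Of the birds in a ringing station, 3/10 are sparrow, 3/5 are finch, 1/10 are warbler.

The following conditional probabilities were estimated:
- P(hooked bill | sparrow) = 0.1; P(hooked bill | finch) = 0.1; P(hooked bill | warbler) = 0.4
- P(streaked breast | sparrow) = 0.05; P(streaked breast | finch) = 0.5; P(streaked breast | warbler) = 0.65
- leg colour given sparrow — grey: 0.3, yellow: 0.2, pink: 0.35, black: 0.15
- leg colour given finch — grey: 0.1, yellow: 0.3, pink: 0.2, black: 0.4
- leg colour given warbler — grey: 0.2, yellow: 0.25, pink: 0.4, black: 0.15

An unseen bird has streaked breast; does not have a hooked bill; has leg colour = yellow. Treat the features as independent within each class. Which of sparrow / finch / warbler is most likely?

sparrow: 0.3 × (1−0.1) × 0.05 × 0.2 = 0.0027
finch: 0.6 × (1−0.1) × 0.5 × 0.3 = 0.081
warbler: 0.1 × (1−0.4) × 0.65 × 0.25 = 0.00975
Highest score → finch.

finch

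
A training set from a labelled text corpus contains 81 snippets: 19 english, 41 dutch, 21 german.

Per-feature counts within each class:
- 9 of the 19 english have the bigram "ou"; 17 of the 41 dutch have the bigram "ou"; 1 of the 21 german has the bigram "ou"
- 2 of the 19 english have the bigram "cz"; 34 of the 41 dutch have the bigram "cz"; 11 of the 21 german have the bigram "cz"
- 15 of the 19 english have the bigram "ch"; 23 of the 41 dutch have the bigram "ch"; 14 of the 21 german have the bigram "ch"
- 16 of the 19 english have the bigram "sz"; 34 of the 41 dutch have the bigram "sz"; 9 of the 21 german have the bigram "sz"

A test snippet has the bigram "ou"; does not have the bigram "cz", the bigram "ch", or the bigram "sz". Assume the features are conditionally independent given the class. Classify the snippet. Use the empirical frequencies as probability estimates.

english: (19/81) × (9/19) × (17/19) × (4/19) × (3/19) ≈ 0.00330466
dutch: (41/81) × (17/41) × (7/41) × (18/41) × (7/41) ≈ 0.00268584
german: (21/81) × (1/21) × (10/21) × (7/21) × (12/21) ≈ 0.00111979
Highest score → english.

english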